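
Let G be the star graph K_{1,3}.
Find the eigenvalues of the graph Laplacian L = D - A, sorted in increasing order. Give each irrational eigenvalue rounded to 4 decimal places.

[0, 1, 1, 4]

The graph has 4 vertices and degree multiset [3, 1, 1, 1]; D is the diagonal matrix of degrees and L = D - A. The multiplicity of 0 as a Laplacian eigenvalue equals the number of connected components. The largest eigenvalue, 4, is at most the vertex count 4.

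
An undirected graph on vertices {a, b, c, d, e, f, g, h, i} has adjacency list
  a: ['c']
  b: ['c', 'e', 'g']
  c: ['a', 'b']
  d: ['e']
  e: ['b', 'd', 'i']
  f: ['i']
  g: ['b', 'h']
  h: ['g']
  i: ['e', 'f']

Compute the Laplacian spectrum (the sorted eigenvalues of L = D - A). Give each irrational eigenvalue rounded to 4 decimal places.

[0, 0.2311, 0.3820, 0.6416, 1.6129, 2.2591, 2.6180, 3.5132, 4.7421]

With the vertex order [a, b, c, d, e, f, g, h, i], the degrees are [1, 3, 2, 1, 3, 1, 2, 1, 2], giving D = diag(1, 3, 2, 1, 3, 1, 2, 1, 2) and L = D - A. The multiplicity of 0 as a Laplacian eigenvalue equals the number of connected components.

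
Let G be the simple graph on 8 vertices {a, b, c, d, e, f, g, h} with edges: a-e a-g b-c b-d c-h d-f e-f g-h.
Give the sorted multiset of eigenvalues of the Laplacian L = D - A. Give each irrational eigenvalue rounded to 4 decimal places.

Reading degrees in the order [a, b, c, d, e, f, g, h] gives [2, 2, 2, 2, 2, 2, 2, 2]; set D = diag(2, 2, 2, 2, 2, 2, 2, 2) and form L = D - A. The multiplicity of 0 as a Laplacian eigenvalue equals the number of connected components. The single zero eigenvalue shows the graph is connected. By the matrix-tree theorem the graph has (1/8) * product of the nonzero eigenvalues = 8 spanning trees.

[0, 0.5858, 0.5858, 2, 2, 3.4142, 3.4142, 4]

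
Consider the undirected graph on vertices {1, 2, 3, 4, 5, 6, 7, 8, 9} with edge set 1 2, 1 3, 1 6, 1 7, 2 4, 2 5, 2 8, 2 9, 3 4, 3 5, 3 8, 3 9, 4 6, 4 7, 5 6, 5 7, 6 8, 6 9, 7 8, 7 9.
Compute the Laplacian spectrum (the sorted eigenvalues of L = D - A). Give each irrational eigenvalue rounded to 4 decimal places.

With the vertex order [1, 2, 3, 4, 5, 6, 7, 8, 9], the degrees are [4, 5, 5, 4, 4, 5, 5, 4, 4], giving D = diag(4, 5, 5, 4, 4, 5, 5, 4, 4) and L = D - A. Since every row of L sums to 0, the all-ones vector is in the kernel and 0 is an eigenvalue. The single zero eigenvalue shows the graph is connected. The eigenvalues sum to 40, which equals trace(L) = 2|E|. There is one zero in the spectrum, matching the 1 component.

[0, 4, 4, 4, 4, 5, 5, 5, 9]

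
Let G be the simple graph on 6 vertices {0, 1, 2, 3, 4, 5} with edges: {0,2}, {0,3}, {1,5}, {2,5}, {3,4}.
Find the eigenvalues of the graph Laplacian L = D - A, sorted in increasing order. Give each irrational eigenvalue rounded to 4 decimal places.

Reading degrees in the order [0, 1, 2, 3, 4, 5] gives [2, 1, 2, 2, 1, 2]; set D = diag(2, 1, 2, 2, 1, 2) and form L = D - A. Diagonalising L (or applying a numerical eigensolver to the 6x6 matrix) gives the spectrum above. The single zero eigenvalue shows the graph is connected. The largest eigenvalue, 3.7321, is at most the vertex count 6.

[0, 0.2679, 1, 2, 3, 3.7321]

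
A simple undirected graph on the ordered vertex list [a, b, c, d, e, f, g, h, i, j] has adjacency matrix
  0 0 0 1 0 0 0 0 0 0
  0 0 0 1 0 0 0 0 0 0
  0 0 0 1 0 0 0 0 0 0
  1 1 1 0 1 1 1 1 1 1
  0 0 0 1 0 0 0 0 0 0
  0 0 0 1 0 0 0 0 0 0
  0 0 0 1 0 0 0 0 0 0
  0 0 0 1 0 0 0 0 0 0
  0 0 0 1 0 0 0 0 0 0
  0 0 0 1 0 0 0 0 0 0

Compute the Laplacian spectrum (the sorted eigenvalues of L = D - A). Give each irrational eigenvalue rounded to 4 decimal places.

Reading degrees in the order [a, b, c, d, e, f, g, h, i, j] gives [1, 1, 1, 9, 1, 1, 1, 1, 1, 1]; set D = diag(1, 1, 1, 9, 1, 1, 1, 1, 1, 1) and form L = D - A. Since every row of L sums to 0, the all-ones vector is in the kernel and 0 is an eigenvalue.

[0, 1, 1, 1, 1, 1, 1, 1, 1, 10]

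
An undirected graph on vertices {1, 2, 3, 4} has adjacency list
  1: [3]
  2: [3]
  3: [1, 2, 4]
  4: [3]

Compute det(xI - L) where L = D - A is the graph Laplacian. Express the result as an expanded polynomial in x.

x^4 - 6x^3 + 9x^2 - 4x

Each diagonal entry of L is the vertex degree and each off-diagonal entry is -1 where an edge is present, 0 otherwise; in the order [1, 2, 3, 4] the diagonal is [1, 1, 3, 1]. L has integer entries, so p(x) = det(xI - L) has integer coefficients. Expanding the determinant yields x^4 - 6x^3 + 9x^2 - 4x. The coefficient of x^3 equals -trace(L) = -6, matching the sum of degrees. The largest eigenvalue, 4, is at most the vertex count 4.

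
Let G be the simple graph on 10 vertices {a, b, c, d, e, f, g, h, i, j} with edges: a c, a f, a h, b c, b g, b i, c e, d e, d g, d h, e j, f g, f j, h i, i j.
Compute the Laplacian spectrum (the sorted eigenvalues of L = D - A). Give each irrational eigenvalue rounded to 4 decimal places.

Reading degrees in the order [a, b, c, d, e, f, g, h, i, j] gives [3, 3, 3, 3, 3, 3, 3, 3, 3, 3]; set D = diag(3, 3, 3, 3, 3, 3, 3, 3, 3, 3) and form L = D - A. The multiplicity of 0 as a Laplacian eigenvalue equals the number of connected components. The single zero eigenvalue shows the graph is connected. The largest eigenvalue, 5, is at most the vertex count 10. By the matrix-tree theorem the graph has (1/10) * product of the nonzero eigenvalues = 2000 spanning trees.

[0, 2, 2, 2, 2, 2, 5, 5, 5, 5]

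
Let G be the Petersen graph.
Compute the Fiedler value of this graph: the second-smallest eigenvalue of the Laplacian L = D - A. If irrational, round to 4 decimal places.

The graph has 10 vertices and degree multiset [3, 3, 3, 3, 3, 3, 3, 3, 3, 3]; D is the diagonal matrix of degrees and L = D - A. The sorted Laplacian eigenvalues are [0, 2, 2, 2, 2, 2, 5, 5, 5, 5]; the algebraic connectivity is the second entry, 2.

2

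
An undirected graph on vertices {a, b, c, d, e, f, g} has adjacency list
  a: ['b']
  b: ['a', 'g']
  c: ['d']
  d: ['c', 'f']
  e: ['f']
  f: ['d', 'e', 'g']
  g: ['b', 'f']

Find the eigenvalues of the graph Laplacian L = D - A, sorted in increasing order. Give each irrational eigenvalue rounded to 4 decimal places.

With the vertex order [a, b, c, d, e, f, g], the degrees are [1, 2, 1, 2, 1, 3, 2], giving D = diag(1, 2, 1, 2, 1, 3, 2) and L = D - A. The multiplicity of 0 as a Laplacian eigenvalue equals the number of connected components. The eigenvalues sum to 12, which equals trace(L) = 2|E|. There is one zero in the spectrum, matching the 1 component.

[0, 0.2603, 0.6262, 1.4055, 2.2742, 3.0996, 4.3342]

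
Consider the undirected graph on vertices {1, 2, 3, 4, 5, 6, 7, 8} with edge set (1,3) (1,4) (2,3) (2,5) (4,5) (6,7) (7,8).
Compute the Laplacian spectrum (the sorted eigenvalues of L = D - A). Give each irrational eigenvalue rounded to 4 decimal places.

[0, 0, 1, 1.3820, 1.3820, 3, 3.6180, 3.6180]

With the vertex order [1, 2, 3, 4, 5, 6, 7, 8], the degrees are [2, 2, 2, 2, 2, 1, 2, 1], giving D = diag(2, 2, 2, 2, 2, 1, 2, 1) and L = D - A. L is symmetric positive semidefinite, so every eigenvalue is real and nonnegative. The 2 zero eigenvalues correspond to the 2 connected components. The eigenvalues sum to 14, which equals trace(L) = 2|E|. The largest eigenvalue, 3.6180, is at most the vertex count 8.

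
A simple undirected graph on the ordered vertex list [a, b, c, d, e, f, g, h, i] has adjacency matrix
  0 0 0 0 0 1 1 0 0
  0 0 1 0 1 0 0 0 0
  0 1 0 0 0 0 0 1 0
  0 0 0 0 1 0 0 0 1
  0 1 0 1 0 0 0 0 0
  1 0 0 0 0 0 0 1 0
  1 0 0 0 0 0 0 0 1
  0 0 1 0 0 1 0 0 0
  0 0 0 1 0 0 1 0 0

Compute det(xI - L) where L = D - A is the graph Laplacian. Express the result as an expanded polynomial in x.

Reading degrees in the order [a, b, c, d, e, f, g, h, i] gives [2, 2, 2, 2, 2, 2, 2, 2, 2]; set D = diag(2, 2, 2, 2, 2, 2, 2, 2, 2) and form L = D - A. L has integer entries, so p(x) = det(xI - L) has integer coefficients. Expanding the determinant yields x^9 - 18x^8 + 135x^7 - 546x^6 + 1287x^5 - 1782x^4 + 1386x^3 - 540x^2 + 81x. The coefficient of x^8 equals -trace(L) = -18, matching the sum of degrees. The eigenvalues sum to 18, which equals trace(L) = 2|E|. By the matrix-tree theorem the graph has (1/9) * product of the nonzero eigenvalues = 9 spanning trees.

x^9 - 18x^8 + 135x^7 - 546x^6 + 1287x^5 - 1782x^4 + 1386x^3 - 540x^2 + 81x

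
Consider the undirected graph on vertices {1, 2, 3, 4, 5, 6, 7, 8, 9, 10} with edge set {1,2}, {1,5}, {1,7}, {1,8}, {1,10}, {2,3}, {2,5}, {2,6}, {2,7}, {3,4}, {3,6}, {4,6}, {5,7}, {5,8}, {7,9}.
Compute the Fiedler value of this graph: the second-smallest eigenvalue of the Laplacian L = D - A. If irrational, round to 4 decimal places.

0.4974

Reading degrees in the order [1, 2, 3, 4, 5, 6, 7, 8, 9, 10] gives [5, 5, 3, 2, 4, 3, 4, 2, 1, 1]; set D = diag(5, 5, 3, 2, 4, 3, 4, 2, 1, 1) and form L = D - A. The smallest Laplacian eigenvalue is always 0. The next one, lambda_2 = 0.4974, measures how hard the graph is to disconnect: larger values mean better connectivity. The largest eigenvalue, 6.4759, is at most the vertex count 10. By the matrix-tree theorem the graph has (1/10) * product of the nonzero eigenvalues = 320 spanning trees.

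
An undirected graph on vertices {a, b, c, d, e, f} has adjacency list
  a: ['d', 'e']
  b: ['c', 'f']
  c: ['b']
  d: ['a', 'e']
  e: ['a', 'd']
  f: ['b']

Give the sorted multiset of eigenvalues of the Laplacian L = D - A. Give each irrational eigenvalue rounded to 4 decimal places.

Each diagonal entry of L is the vertex degree and each off-diagonal entry is -1 where an edge is present, 0 otherwise; in the order [a, b, c, d, e, f] the diagonal is [2, 2, 1, 2, 2, 1]. Diagonalising L (or applying a numerical eigensolver to the 6x6 matrix) gives the spectrum above. The 2 zero eigenvalues correspond to the 2 connected components.

[0, 0, 1, 3, 3, 3]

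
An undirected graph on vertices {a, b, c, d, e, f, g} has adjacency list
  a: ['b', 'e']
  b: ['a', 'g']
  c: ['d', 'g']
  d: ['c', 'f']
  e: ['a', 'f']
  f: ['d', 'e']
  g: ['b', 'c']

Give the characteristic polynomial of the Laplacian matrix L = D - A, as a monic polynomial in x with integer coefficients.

Reading degrees in the order [a, b, c, d, e, f, g] gives [2, 2, 2, 2, 2, 2, 2]; set D = diag(2, 2, 2, 2, 2, 2, 2) and form L = D - A. Computing det(xI - L) by cofactor expansion (or equivalently via sum-over-permutations) gives x^7 - 14x^6 + 77x^5 - 210x^4 + 294x^3 - 196x^2 + 49x. Since p(0) = det(-L) = 0, x divides p(x). The eigenvalues sum to 14, which equals trace(L) = 2|E|. By the matrix-tree theorem the graph has (1/7) * product of the nonzero eigenvalues = 7 spanning trees.

x^7 - 14x^6 + 77x^5 - 210x^4 + 294x^3 - 196x^2 + 49x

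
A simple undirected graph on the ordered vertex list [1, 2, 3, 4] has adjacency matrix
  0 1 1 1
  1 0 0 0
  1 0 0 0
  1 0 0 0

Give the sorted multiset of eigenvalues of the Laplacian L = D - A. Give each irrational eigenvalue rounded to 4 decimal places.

[0, 1, 1, 4]

With the vertex order [1, 2, 3, 4], the degrees are [3, 1, 1, 1], giving D = diag(3, 1, 1, 1) and L = D - A. Diagonalising L (or applying a numerical eigensolver to the 4x4 matrix) gives the spectrum above. The single zero eigenvalue shows the graph is connected.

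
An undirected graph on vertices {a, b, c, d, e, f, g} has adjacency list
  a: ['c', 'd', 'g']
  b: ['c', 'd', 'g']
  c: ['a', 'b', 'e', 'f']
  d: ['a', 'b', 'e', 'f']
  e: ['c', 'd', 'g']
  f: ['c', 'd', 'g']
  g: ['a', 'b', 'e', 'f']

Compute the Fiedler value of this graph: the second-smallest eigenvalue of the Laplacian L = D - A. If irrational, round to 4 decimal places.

With the vertex order [a, b, c, d, e, f, g], the degrees are [3, 3, 4, 4, 3, 3, 4], giving D = diag(3, 3, 4, 4, 3, 3, 4) and L = D - A. Computing the eigenvalues of L and sorting gives [0, 3, 3, 3, 4, 4, 7]. The Fiedler value lambda_2 = 3 is strictly positive, so the graph is connected. The largest eigenvalue, 7, is at most the vertex count 7.

3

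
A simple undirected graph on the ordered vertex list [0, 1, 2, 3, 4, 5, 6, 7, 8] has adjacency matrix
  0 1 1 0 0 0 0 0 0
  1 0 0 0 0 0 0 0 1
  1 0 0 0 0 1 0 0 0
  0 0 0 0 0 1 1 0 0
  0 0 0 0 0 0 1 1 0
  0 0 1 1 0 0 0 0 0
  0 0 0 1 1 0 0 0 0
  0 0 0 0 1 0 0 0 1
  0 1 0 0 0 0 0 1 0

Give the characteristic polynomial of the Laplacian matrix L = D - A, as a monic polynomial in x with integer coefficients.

Reading degrees in the order [0, 1, 2, 3, 4, 5, 6, 7, 8] gives [2, 2, 2, 2, 2, 2, 2, 2, 2]; set D = diag(2, 2, 2, 2, 2, 2, 2, 2, 2) and form L = D - A. L has integer entries, so p(x) = det(xI - L) has integer coefficients. Expanding the determinant yields x^9 - 18x^8 + 135x^7 - 546x^6 + 1287x^5 - 1782x^4 + 1386x^3 - 540x^2 + 81x. Since p(0) = det(-L) = 0, x divides p(x). There is one zero in the spectrum, matching the 1 component.

x^9 - 18x^8 + 135x^7 - 546x^6 + 1287x^5 - 1782x^4 + 1386x^3 - 540x^2 + 81x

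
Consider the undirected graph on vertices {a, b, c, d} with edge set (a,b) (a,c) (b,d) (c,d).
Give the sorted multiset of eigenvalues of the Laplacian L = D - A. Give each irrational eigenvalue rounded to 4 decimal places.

[0, 2, 2, 4]

Each diagonal entry of L is the vertex degree and each off-diagonal entry is -1 where an edge is present, 0 otherwise; in the order [a, b, c, d] the diagonal is [2, 2, 2, 2]. Diagonalising L (or applying a numerical eigensolver to the 4x4 matrix) gives the spectrum above. The single zero eigenvalue shows the graph is connected. There is one zero in the spectrum, matching the 1 component.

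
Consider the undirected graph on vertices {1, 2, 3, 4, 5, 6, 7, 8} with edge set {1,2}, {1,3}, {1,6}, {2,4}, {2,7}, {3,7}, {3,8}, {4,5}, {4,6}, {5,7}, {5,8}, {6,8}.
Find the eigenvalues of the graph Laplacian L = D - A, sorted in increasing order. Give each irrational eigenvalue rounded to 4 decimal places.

With the vertex order [1, 2, 3, 4, 5, 6, 7, 8], the degrees are [3, 3, 3, 3, 3, 3, 3, 3], giving D = diag(3, 3, 3, 3, 3, 3, 3, 3) and L = D - A. Diagonalising L (or applying a numerical eigensolver to the 8x8 matrix) gives the spectrum above. The largest eigenvalue, 6, is at most the vertex count 8. The eigenvalues sum to 24, which equals trace(L) = 2|E|.

[0, 2, 2, 2, 4, 4, 4, 6]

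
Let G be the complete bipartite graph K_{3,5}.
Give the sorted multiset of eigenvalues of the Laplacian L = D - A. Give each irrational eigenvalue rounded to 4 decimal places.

The graph has 8 vertices and degree multiset [5, 5, 5, 3, 3, 3, 3, 3]; D is the diagonal matrix of degrees and L = D - A. Since every row of L sums to 0, the all-ones vector is in the kernel and 0 is an eigenvalue. The eigenvalues sum to 30, which equals trace(L) = 2|E|.

[0, 3, 3, 3, 3, 5, 5, 8]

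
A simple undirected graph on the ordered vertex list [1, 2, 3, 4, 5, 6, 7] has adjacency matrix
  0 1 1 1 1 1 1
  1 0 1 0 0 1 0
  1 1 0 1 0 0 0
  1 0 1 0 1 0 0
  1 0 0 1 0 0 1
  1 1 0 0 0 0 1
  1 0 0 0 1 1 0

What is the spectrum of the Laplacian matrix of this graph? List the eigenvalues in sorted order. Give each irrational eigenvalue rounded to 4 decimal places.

[0, 2, 2, 4, 4, 5, 7]

Each diagonal entry of L is the vertex degree and each off-diagonal entry is -1 where an edge is present, 0 otherwise; in the order [1, 2, 3, 4, 5, 6, 7] the diagonal is [6, 3, 3, 3, 3, 3, 3]. L is symmetric positive semidefinite, so every eigenvalue is real and nonnegative. By the matrix-tree theorem the graph has (1/7) * product of the nonzero eigenvalues = 320 spanning trees. The largest eigenvalue, 7, is at most the vertex count 7.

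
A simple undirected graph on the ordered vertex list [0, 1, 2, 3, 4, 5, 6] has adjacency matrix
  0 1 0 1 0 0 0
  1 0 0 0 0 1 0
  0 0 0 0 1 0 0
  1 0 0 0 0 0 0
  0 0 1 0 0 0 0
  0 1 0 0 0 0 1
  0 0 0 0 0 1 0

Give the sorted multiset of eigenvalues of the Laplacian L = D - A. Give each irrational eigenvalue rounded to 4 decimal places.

Reading degrees in the order [0, 1, 2, 3, 4, 5, 6] gives [2, 2, 1, 1, 1, 2, 1]; set D = diag(2, 2, 1, 1, 1, 2, 1) and form L = D - A. L is symmetric positive semidefinite, so every eigenvalue is real and nonnegative. The 2 zero eigenvalues correspond to the 2 connected components. The largest eigenvalue, 3.6180, is at most the vertex count 7.

[0, 0, 0.3820, 1.3820, 2, 2.6180, 3.6180]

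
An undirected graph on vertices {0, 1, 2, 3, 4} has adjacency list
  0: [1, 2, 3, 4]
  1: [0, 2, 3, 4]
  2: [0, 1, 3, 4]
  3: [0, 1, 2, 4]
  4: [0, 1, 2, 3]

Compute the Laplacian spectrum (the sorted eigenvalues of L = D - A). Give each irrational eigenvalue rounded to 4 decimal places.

Reading degrees in the order [0, 1, 2, 3, 4] gives [4, 4, 4, 4, 4]; set D = diag(4, 4, 4, 4, 4) and form L = D - A. L is symmetric positive semidefinite, so every eigenvalue is real and nonnegative. The single zero eigenvalue shows the graph is connected. By the matrix-tree theorem the graph has (1/5) * product of the nonzero eigenvalues = 125 spanning trees.

[0, 5, 5, 5, 5]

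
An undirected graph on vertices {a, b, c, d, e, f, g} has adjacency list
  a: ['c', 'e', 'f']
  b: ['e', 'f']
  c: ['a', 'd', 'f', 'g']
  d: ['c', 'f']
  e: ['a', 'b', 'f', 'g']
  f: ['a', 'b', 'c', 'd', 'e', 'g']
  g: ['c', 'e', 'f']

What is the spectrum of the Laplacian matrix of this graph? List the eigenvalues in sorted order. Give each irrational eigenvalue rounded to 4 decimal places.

With the vertex order [a, b, c, d, e, f, g], the degrees are [3, 2, 4, 2, 4, 6, 3], giving D = diag(3, 2, 4, 2, 4, 6, 3) and L = D - A. Since every row of L sums to 0, the all-ones vector is in the kernel and 0 is an eigenvalue. The single zero eigenvalue shows the graph is connected.

[0, 1.5858, 2.2679, 3, 4.4142, 5.7321, 7]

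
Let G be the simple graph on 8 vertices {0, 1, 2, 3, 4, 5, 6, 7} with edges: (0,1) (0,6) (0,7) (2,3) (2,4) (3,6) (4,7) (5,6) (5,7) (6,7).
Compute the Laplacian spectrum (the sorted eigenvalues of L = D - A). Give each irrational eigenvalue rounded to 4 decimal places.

Each diagonal entry of L is the vertex degree and each off-diagonal entry is -1 where an edge is present, 0 otherwise; in the order [0, 1, 2, 3, 4, 5, 6, 7] the diagonal is [3, 1, 2, 2, 2, 2, 4, 4]. Diagonalising L (or applying a numerical eigensolver to the 8x8 matrix) gives the spectrum above. The single zero eigenvalue shows the graph is connected. By the matrix-tree theorem the graph has (1/8) * product of the nonzero eigenvalues = 36 spanning trees. The eigenvalues sum to 20, which equals trace(L) = 2|E|.

[0, 0.5858, 1.1392, 1.6972, 2.7459, 3.4142, 5.1149, 5.3028]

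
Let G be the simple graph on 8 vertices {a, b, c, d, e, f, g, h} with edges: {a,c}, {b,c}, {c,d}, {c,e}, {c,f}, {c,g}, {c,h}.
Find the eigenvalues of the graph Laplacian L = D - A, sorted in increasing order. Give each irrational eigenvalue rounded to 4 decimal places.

[0, 1, 1, 1, 1, 1, 1, 8]

Reading degrees in the order [a, b, c, d, e, f, g, h] gives [1, 1, 7, 1, 1, 1, 1, 1]; set D = diag(1, 1, 7, 1, 1, 1, 1, 1) and form L = D - A. The multiplicity of 0 as a Laplacian eigenvalue equals the number of connected components. The single zero eigenvalue shows the graph is connected. The largest eigenvalue, 8, is at most the vertex count 8.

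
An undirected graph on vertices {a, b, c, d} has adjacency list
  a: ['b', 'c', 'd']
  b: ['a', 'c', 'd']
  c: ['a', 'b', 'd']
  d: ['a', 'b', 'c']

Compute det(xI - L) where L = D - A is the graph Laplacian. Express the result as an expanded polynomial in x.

Reading degrees in the order [a, b, c, d] gives [3, 3, 3, 3]; set D = diag(3, 3, 3, 3) and form L = D - A. The eigenvalues of L are [0, 4, 4, 4]; the characteristic polynomial is the product of (x - lambda_i), which multiplies out to x^4 - 12x^3 + 48x^2 - 64x. Since p(0) = det(-L) = 0, x divides p(x). By the matrix-tree theorem the graph has (1/4) * product of the nonzero eigenvalues = 16 spanning trees. There is one zero in the spectrum, matching the 1 component.

x^4 - 12x^3 + 48x^2 - 64x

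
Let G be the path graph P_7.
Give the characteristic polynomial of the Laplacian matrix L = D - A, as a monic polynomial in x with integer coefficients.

The graph has 7 vertices and degree multiset [2, 2, 2, 2, 2, 1, 1]; D is the diagonal matrix of degrees and L = D - A. Computing det(xI - L) by cofactor expansion (or equivalently via sum-over-permutations) gives x^7 - 12x^6 + 55x^5 - 120x^4 + 126x^3 - 56x^2 + 7x. The coefficient of x^6 equals -trace(L) = -12, matching the sum of degrees. By the matrix-tree theorem the graph has (1/7) * product of the nonzero eigenvalues = 1 spanning tree. The largest eigenvalue, 3.8019, is at most the vertex count 7.

x^7 - 12x^6 + 55x^5 - 120x^4 + 126x^3 - 56x^2 + 7x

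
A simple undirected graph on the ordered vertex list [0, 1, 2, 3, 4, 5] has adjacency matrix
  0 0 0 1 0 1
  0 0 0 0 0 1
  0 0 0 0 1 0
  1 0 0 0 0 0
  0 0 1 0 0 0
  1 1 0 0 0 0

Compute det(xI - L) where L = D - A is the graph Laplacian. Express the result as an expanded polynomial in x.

With the vertex order [0, 1, 2, 3, 4, 5], the degrees are [2, 1, 1, 1, 1, 2], giving D = diag(2, 1, 1, 1, 1, 2) and L = D - A. L has integer entries, so p(x) = det(xI - L) has integer coefficients. Expanding the determinant yields x^6 - 8x^5 + 22x^4 - 24x^3 + 8x^2. Since p(0) = det(-L) = 0, x divides p(x). The eigenvalues sum to 8, which equals trace(L) = 2|E|.

x^6 - 8x^5 + 22x^4 - 24x^3 + 8x^2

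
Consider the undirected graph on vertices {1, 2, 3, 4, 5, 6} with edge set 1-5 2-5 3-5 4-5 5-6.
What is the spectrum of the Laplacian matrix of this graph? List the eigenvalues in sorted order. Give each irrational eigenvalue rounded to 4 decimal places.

[0, 1, 1, 1, 1, 6]

Each diagonal entry of L is the vertex degree and each off-diagonal entry is -1 where an edge is present, 0 otherwise; in the order [1, 2, 3, 4, 5, 6] the diagonal is [1, 1, 1, 1, 5, 1]. The multiplicity of 0 as a Laplacian eigenvalue equals the number of connected components. The single zero eigenvalue shows the graph is connected. There is one zero in the spectrum, matching the 1 component. The largest eigenvalue, 6, is at most the vertex count 6.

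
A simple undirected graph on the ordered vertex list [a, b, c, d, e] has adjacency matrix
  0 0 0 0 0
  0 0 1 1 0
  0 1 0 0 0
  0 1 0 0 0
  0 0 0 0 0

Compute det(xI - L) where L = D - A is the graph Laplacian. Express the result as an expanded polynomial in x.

x^5 - 4x^4 + 3x^3

With the vertex order [a, b, c, d, e], the degrees are [0, 2, 1, 1, 0], giving D = diag(0, 2, 1, 1, 0) and L = D - A. L has integer entries, so p(x) = det(xI - L) has integer coefficients. Expanding the determinant yields x^5 - 4x^4 + 3x^3. Since p(0) = det(-L) = 0, x divides p(x). The largest eigenvalue, 3, is at most the vertex count 5.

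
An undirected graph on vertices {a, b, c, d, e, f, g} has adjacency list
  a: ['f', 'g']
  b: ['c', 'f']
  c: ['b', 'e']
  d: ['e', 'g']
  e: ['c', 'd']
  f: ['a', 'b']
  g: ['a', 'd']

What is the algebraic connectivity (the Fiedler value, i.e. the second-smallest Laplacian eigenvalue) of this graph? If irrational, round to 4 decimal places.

With the vertex order [a, b, c, d, e, f, g], the degrees are [2, 2, 2, 2, 2, 2, 2], giving D = diag(2, 2, 2, 2, 2, 2, 2) and L = D - A. The smallest Laplacian eigenvalue is always 0. The next one, lambda_2 = 0.7530, measures how hard the graph is to disconnect: larger values mean better connectivity. The largest eigenvalue, 3.8019, is at most the vertex count 7. There is one zero in the spectrum, matching the 1 component.

0.7530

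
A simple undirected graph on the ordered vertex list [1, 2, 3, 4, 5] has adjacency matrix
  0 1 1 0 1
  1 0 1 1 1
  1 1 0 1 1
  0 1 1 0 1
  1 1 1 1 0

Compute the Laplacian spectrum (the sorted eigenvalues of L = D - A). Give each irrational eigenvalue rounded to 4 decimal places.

With the vertex order [1, 2, 3, 4, 5], the degrees are [3, 4, 4, 3, 4], giving D = diag(3, 4, 4, 3, 4) and L = D - A. Since every row of L sums to 0, the all-ones vector is in the kernel and 0 is an eigenvalue. The single zero eigenvalue shows the graph is connected. By the matrix-tree theorem the graph has (1/5) * product of the nonzero eigenvalues = 75 spanning trees.

[0, 3, 5, 5, 5]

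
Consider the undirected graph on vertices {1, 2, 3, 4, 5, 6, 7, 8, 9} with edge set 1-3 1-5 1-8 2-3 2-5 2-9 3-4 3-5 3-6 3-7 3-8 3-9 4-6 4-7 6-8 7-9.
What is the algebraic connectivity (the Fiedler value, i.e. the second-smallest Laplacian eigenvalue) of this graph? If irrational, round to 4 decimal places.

1.5858

With the vertex order [1, 2, 3, 4, 5, 6, 7, 8, 9], the degrees are [3, 3, 8, 3, 3, 3, 3, 3, 3], giving D = diag(3, 3, 8, 3, 3, 3, 3, 3, 3) and L = D - A. Computing the eigenvalues of L and sorting gives [0, 1.5858, 1.5858, 3, 3, 4.4142, 4.4142, 5, 9]. The Fiedler value lambda_2 = 1.5858 is strictly positive, so the graph is connected. The eigenvalues sum to 32, which equals trace(L) = 2|E|.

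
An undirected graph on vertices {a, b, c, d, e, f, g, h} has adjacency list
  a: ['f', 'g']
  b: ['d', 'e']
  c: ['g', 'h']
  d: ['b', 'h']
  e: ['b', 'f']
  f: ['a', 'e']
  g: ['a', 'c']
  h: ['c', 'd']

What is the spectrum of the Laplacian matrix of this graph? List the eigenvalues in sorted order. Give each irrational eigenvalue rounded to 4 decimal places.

Each diagonal entry of L is the vertex degree and each off-diagonal entry is -1 where an edge is present, 0 otherwise; in the order [a, b, c, d, e, f, g, h] the diagonal is [2, 2, 2, 2, 2, 2, 2, 2]. Diagonalising L (or applying a numerical eigensolver to the 8x8 matrix) gives the spectrum above.

[0, 0.5858, 0.5858, 2, 2, 3.4142, 3.4142, 4]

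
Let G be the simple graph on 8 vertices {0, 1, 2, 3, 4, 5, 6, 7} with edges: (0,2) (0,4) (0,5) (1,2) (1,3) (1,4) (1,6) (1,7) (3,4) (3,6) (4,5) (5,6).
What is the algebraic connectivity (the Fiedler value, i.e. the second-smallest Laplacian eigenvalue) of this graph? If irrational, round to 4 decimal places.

Reading degrees in the order [0, 1, 2, 3, 4, 5, 6, 7] gives [3, 5, 2, 3, 4, 3, 3, 1]; set D = diag(3, 5, 2, 3, 4, 3, 3, 1) and form L = D - A. The sorted Laplacian eigenvalues are [0, 0.8889, 1.5958, 2.3214, 3.2375, 4.4907, 5.0636, 6.4021]; the algebraic connectivity is the second entry, 0.8889.

0.8889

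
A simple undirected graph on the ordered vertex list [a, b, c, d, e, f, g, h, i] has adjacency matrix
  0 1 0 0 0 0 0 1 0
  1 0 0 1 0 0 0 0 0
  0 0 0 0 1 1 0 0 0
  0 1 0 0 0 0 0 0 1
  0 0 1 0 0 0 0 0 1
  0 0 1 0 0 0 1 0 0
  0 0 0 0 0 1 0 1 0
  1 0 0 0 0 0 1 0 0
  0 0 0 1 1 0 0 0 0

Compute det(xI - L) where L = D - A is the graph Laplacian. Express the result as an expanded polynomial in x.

Each diagonal entry of L is the vertex degree and each off-diagonal entry is -1 where an edge is present, 0 otherwise; in the order [a, b, c, d, e, f, g, h, i] the diagonal is [2, 2, 2, 2, 2, 2, 2, 2, 2]. L has integer entries, so p(x) = det(xI - L) has integer coefficients. Expanding the determinant yields x^9 - 18x^8 + 135x^7 - 546x^6 + 1287x^5 - 1782x^4 + 1386x^3 - 540x^2 + 81x. The constant term is 0 because L is singular (the all-ones vector lies in its kernel). The eigenvalues sum to 18, which equals trace(L) = 2|E|.

x^9 - 18x^8 + 135x^7 - 546x^6 + 1287x^5 - 1782x^4 + 1386x^3 - 540x^2 + 81x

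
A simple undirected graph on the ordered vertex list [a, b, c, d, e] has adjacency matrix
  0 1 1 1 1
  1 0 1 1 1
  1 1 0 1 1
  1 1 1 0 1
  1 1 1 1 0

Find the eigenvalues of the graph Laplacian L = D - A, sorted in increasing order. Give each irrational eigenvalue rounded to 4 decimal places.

With the vertex order [a, b, c, d, e], the degrees are [4, 4, 4, 4, 4], giving D = diag(4, 4, 4, 4, 4) and L = D - A. The multiplicity of 0 as a Laplacian eigenvalue equals the number of connected components. By the matrix-tree theorem the graph has (1/5) * product of the nonzero eigenvalues = 125 spanning trees.

[0, 5, 5, 5, 5]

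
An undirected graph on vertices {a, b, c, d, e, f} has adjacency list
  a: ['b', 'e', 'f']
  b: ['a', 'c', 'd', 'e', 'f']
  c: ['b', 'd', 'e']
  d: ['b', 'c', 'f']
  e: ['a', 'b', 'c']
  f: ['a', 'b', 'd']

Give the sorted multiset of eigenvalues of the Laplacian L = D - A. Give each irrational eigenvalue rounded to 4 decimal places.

[0, 2.3820, 2.3820, 4.6180, 4.6180, 6]

With the vertex order [a, b, c, d, e, f], the degrees are [3, 5, 3, 3, 3, 3], giving D = diag(3, 5, 3, 3, 3, 3) and L = D - A. The multiplicity of 0 as a Laplacian eigenvalue equals the number of connected components. By the matrix-tree theorem the graph has (1/6) * product of the nonzero eigenvalues = 121 spanning trees.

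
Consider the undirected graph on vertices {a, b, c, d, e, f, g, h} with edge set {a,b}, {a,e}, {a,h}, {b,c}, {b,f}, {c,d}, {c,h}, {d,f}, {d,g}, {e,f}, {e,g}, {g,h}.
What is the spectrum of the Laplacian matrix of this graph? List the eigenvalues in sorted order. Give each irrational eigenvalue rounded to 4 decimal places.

With the vertex order [a, b, c, d, e, f, g, h], the degrees are [3, 3, 3, 3, 3, 3, 3, 3], giving D = diag(3, 3, 3, 3, 3, 3, 3, 3) and L = D - A. Diagonalising L (or applying a numerical eigensolver to the 8x8 matrix) gives the spectrum above. The single zero eigenvalue shows the graph is connected. The largest eigenvalue, 6, is at most the vertex count 8. There is one zero in the spectrum, matching the 1 component.

[0, 2, 2, 2, 4, 4, 4, 6]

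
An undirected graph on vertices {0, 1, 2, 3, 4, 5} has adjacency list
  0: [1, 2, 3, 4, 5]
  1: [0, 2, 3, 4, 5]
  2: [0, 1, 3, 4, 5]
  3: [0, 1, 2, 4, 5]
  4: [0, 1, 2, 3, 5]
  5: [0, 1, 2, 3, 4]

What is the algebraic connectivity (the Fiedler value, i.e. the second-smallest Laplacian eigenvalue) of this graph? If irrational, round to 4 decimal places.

6

With the vertex order [0, 1, 2, 3, 4, 5], the degrees are [5, 5, 5, 5, 5, 5], giving D = diag(5, 5, 5, 5, 5, 5) and L = D - A. Computing the eigenvalues of L and sorting gives [0, 6, 6, 6, 6, 6]. The Fiedler value lambda_2 = 6 is strictly positive, so the graph is connected. By the matrix-tree theorem the graph has (1/6) * product of the nonzero eigenvalues = 1296 spanning trees.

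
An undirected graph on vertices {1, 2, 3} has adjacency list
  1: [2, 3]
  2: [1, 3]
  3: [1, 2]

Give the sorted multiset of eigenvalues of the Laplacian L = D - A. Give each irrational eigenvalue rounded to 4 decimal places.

[0, 3, 3]

Reading degrees in the order [1, 2, 3] gives [2, 2, 2]; set D = diag(2, 2, 2) and form L = D - A. L is symmetric positive semidefinite, so every eigenvalue is real and nonnegative. The single zero eigenvalue shows the graph is connected.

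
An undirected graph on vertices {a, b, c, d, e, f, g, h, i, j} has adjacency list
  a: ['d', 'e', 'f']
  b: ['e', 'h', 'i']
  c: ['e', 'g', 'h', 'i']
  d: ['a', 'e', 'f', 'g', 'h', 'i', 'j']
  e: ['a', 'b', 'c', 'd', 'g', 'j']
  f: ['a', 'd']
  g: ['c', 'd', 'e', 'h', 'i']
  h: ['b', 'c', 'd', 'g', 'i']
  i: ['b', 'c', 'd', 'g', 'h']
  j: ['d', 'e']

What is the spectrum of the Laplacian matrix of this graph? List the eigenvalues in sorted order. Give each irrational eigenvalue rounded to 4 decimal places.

Reading degrees in the order [a, b, c, d, e, f, g, h, i, j] gives [3, 3, 4, 7, 6, 2, 5, 5, 5, 2]; set D = diag(3, 3, 4, 7, 6, 2, 5, 5, 5, 2) and form L = D - A. Diagonalising L (or applying a numerical eigensolver to the 10x10 matrix) gives the spectrum above. There is one zero in the spectrum, matching the 1 component. The eigenvalues sum to 42, which equals trace(L) = 2|E|.

[0, 1.2652, 1.8222, 3.1045, 3.4220, 4.9717, 5.6194, 6, 7.3082, 8.4868]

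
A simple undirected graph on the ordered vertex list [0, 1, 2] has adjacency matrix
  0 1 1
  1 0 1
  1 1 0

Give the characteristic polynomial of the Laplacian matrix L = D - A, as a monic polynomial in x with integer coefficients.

x^3 - 6x^2 + 9x

With the vertex order [0, 1, 2], the degrees are [2, 2, 2], giving D = diag(2, 2, 2) and L = D - A. The eigenvalues of L are [0, 3, 3]; the characteristic polynomial is the product of (x - lambda_i), which multiplies out to x^3 - 6x^2 + 9x. The coefficient of x^2 equals -trace(L) = -6, matching the sum of degrees. There is one zero in the spectrum, matching the 1 component.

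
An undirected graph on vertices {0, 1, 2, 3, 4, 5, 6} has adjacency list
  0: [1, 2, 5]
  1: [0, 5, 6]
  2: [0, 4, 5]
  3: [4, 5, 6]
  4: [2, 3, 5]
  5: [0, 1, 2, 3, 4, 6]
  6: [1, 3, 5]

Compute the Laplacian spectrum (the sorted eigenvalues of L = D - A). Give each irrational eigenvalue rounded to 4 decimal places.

With the vertex order [0, 1, 2, 3, 4, 5, 6], the degrees are [3, 3, 3, 3, 3, 6, 3], giving D = diag(3, 3, 3, 3, 3, 6, 3) and L = D - A. Diagonalising L (or applying a numerical eigensolver to the 7x7 matrix) gives the spectrum above.

[0, 2, 2, 4, 4, 5, 7]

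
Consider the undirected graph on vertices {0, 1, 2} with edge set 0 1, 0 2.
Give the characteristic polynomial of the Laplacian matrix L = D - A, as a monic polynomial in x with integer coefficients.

With the vertex order [0, 1, 2], the degrees are [2, 1, 1], giving D = diag(2, 1, 1) and L = D - A. L has integer entries, so p(x) = det(xI - L) has integer coefficients. Expanding the determinant yields x^3 - 4x^2 + 3x. The constant term is 0 because L is singular (the all-ones vector lies in its kernel). The largest eigenvalue, 3, is at most the vertex count 3.

x^3 - 4x^2 + 3x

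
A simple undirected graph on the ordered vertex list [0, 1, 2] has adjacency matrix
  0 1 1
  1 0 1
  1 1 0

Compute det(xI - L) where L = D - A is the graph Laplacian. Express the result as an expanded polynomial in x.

Each diagonal entry of L is the vertex degree and each off-diagonal entry is -1 where an edge is present, 0 otherwise; in the order [0, 1, 2] the diagonal is [2, 2, 2]. Computing det(xI - L) by cofactor expansion (or equivalently via sum-over-permutations) gives x^3 - 6x^2 + 9x. The coefficient of x^2 equals -trace(L) = -6, matching the sum of degrees.

x^3 - 6x^2 + 9x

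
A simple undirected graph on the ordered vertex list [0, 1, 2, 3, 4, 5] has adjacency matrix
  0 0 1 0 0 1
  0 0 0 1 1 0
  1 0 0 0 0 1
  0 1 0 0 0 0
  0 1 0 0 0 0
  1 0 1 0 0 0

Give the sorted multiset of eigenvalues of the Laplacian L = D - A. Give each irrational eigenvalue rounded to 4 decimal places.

With the vertex order [0, 1, 2, 3, 4, 5], the degrees are [2, 2, 2, 1, 1, 2], giving D = diag(2, 2, 2, 1, 1, 2) and L = D - A. Since every row of L sums to 0, the all-ones vector is in the kernel and 0 is an eigenvalue. The 2 zero eigenvalues correspond to the 2 connected components.

[0, 0, 1, 3, 3, 3]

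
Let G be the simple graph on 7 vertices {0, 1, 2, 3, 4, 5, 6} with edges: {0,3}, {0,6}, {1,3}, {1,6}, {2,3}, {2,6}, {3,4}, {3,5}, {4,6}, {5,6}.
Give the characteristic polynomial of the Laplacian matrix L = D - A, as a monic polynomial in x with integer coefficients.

x^7 - 20x^6 + 155x^5 - 600x^4 + 1240x^3 - 1312x^2 + 560x

With the vertex order [0, 1, 2, 3, 4, 5, 6], the degrees are [2, 2, 2, 5, 2, 2, 5], giving D = diag(2, 2, 2, 5, 2, 2, 5) and L = D - A. Computing det(xI - L) by cofactor expansion (or equivalently via sum-over-permutations) gives x^7 - 20x^6 + 155x^5 - 600x^4 + 1240x^3 - 1312x^2 + 560x. The coefficient of x^6 equals -trace(L) = -20, matching the sum of degrees. The eigenvalues sum to 20, which equals trace(L) = 2|E|. There is one zero in the spectrum, matching the 1 component.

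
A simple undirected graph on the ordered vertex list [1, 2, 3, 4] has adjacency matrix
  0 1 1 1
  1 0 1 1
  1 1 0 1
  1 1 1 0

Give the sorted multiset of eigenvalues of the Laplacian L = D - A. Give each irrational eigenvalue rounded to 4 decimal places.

[0, 4, 4, 4]

Reading degrees in the order [1, 2, 3, 4] gives [3, 3, 3, 3]; set D = diag(3, 3, 3, 3) and form L = D - A. Diagonalising L (or applying a numerical eigensolver to the 4x4 matrix) gives the spectrum above. By the matrix-tree theorem the graph has (1/4) * product of the nonzero eigenvalues = 16 spanning trees. There is one zero in the spectrum, matching the 1 component.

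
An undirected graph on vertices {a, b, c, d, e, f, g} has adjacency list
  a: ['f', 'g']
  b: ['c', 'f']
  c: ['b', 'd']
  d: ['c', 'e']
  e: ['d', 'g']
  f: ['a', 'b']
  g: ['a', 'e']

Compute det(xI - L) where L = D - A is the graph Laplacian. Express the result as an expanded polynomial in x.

x^7 - 14x^6 + 77x^5 - 210x^4 + 294x^3 - 196x^2 + 49x

With the vertex order [a, b, c, d, e, f, g], the degrees are [2, 2, 2, 2, 2, 2, 2], giving D = diag(2, 2, 2, 2, 2, 2, 2) and L = D - A. Computing det(xI - L) by cofactor expansion (or equivalently via sum-over-permutations) gives x^7 - 14x^6 + 77x^5 - 210x^4 + 294x^3 - 196x^2 + 49x. Since p(0) = det(-L) = 0, x divides p(x). By the matrix-tree theorem the graph has (1/7) * product of the nonzero eigenvalues = 7 spanning trees.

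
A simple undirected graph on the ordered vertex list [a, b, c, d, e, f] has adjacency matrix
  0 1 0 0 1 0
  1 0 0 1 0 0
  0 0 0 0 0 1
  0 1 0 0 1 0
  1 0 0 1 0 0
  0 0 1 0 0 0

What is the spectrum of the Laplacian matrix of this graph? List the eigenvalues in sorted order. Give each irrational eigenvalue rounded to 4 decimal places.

[0, 0, 2, 2, 2, 4]

With the vertex order [a, b, c, d, e, f], the degrees are [2, 2, 1, 2, 2, 1], giving D = diag(2, 2, 1, 2, 2, 1) and L = D - A. L is symmetric positive semidefinite, so every eigenvalue is real and nonnegative. The 2 zero eigenvalues correspond to the 2 connected components. The largest eigenvalue, 4, is at most the vertex count 6.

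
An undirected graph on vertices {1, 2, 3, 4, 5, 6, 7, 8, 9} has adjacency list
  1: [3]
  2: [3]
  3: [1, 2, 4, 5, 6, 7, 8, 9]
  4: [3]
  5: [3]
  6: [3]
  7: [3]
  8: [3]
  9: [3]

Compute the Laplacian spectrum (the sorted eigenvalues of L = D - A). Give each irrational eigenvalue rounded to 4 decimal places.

Reading degrees in the order [1, 2, 3, 4, 5, 6, 7, 8, 9] gives [1, 1, 8, 1, 1, 1, 1, 1, 1]; set D = diag(1, 1, 8, 1, 1, 1, 1, 1, 1) and form L = D - A. Diagonalising L (or applying a numerical eigensolver to the 9x9 matrix) gives the spectrum above. The single zero eigenvalue shows the graph is connected.

[0, 1, 1, 1, 1, 1, 1, 1, 9]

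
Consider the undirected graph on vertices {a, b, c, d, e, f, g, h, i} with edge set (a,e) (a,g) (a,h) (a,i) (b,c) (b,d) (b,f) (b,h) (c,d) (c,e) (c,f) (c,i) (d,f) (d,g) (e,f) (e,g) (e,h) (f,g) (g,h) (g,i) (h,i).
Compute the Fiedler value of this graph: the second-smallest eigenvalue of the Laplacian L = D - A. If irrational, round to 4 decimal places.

2.2142

Each diagonal entry of L is the vertex degree and each off-diagonal entry is -1 where an edge is present, 0 otherwise; in the order [a, b, c, d, e, f, g, h, i] the diagonal is [4, 4, 5, 4, 5, 5, 6, 5, 4]. The smallest Laplacian eigenvalue is always 0. The next one, lambda_2 = 2.2142, measures how hard the graph is to disconnect: larger values mean better connectivity. The eigenvalues sum to 42, which equals trace(L) = 2|E|. There is one zero in the spectrum, matching the 1 component.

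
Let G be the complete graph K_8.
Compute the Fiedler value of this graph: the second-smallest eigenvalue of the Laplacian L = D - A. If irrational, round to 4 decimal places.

The graph has 8 vertices and degree multiset [7, 7, 7, 7, 7, 7, 7, 7]; D is the diagonal matrix of degrees and L = D - A. The sorted Laplacian eigenvalues are [0, 8, 8, 8, 8, 8, 8, 8]; the algebraic connectivity is the second entry, 8. There is one zero in the spectrum, matching the 1 component.

8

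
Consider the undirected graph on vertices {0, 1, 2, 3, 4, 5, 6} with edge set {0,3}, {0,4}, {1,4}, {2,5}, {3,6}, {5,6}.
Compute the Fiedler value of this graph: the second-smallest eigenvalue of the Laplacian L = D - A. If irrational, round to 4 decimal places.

0.1981

Reading degrees in the order [0, 1, 2, 3, 4, 5, 6] gives [2, 1, 1, 2, 2, 2, 2]; set D = diag(2, 1, 1, 2, 2, 2, 2) and form L = D - A. Computing the eigenvalues of L and sorting gives [0, 0.1981, 0.7530, 1.5550, 2.4450, 3.2470, 3.8019]. The Fiedler value lambda_2 = 0.1981 is strictly positive, so the graph is connected. The largest eigenvalue, 3.8019, is at most the vertex count 7.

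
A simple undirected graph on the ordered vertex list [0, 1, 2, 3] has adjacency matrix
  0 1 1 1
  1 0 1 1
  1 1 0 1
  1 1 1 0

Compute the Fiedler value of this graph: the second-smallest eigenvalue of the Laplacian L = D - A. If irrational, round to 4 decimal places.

Reading degrees in the order [0, 1, 2, 3] gives [3, 3, 3, 3]; set D = diag(3, 3, 3, 3) and form L = D - A. Computing the eigenvalues of L and sorting gives [0, 4, 4, 4]. The Fiedler value lambda_2 = 4 is strictly positive, so the graph is connected. There is one zero in the spectrum, matching the 1 component.

4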